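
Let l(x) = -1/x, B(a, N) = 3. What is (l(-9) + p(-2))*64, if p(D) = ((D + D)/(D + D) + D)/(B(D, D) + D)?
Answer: -512/9 ≈ -56.889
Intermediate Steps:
p(D) = (1 + D)/(3 + D) (p(D) = ((D + D)/(D + D) + D)/(3 + D) = ((2*D)/((2*D)) + D)/(3 + D) = ((2*D)*(1/(2*D)) + D)/(3 + D) = (1 + D)/(3 + D))
(l(-9) + p(-2))*64 = (-1/(-9) + (1 - 2)/(3 - 2))*64 = (-1*(-1/9) - 1/1)*64 = (1/9 + 1*(-1))*64 = (1/9 - 1)*64 = -8/9*64 = -512/9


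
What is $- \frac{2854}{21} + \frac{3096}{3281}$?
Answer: $- \frac{9298958}{68901} \approx -134.96$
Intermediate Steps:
$- \frac{2854}{21} + \frac{3096}{3281} = - \frac{9298958}{68901}$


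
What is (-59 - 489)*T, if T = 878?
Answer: -481144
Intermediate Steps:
(-59 - 489)*T = (-59 - 489)*878 = -548*878 = -481144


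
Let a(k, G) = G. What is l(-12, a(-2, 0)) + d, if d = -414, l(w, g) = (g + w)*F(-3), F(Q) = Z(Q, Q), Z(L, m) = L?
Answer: -378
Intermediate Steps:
F(Q) = Q
l(w, g) = -3*g - 3*w (l(w, g) = (g + w)*(-3) = -3*g - 3*w)
l(-12, a(-2, 0)) + d = (-3*0 - 3*(-12)) - 414 = (0 + 36) - 414 = 36 - 414 = -378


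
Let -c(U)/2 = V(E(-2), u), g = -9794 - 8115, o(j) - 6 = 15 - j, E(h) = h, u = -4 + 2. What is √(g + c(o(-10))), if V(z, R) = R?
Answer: I*√17905 ≈ 133.81*I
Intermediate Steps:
u = -2
o(j) = 21 - j (o(j) = 6 + (15 - j) = 21 - j)
g = -17909
c(U) = 4 (c(U) = -2*(-2) = 4)
√(g + c(o(-10))) = √(-17909 + 4) = √(-17905) = I*√17905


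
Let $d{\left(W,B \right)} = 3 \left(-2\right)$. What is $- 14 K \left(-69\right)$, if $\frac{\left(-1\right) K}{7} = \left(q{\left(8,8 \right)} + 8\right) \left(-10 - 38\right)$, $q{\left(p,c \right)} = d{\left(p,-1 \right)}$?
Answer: $649152$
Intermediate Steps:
$d{\left(W,B \right)} = -6$
$q{\left(p,c \right)} = -6$
$K = 672$ ($K = - 7 \left(-6 + 8\right) \left(-10 - 38\right) = - 7 \cdot 2 \left(-48\right) = \left(-7\right) \left(-96\right) = 672$)
$- 14 K \left(-69\right) = \left(-14\right) 672 \left(-69\right) = \left(-9408\right) \left(-69\right) = 649152$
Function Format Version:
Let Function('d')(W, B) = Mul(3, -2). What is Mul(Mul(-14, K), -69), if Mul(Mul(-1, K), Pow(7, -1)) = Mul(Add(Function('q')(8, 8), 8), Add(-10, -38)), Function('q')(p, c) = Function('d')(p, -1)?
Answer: 649152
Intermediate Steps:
Function('d')(W, B) = -6
Function('q')(p, c) = -6
K = 672 (K = Mul(-7, Mul(Add(-6, 8), Add(-10, -38))) = Mul(-7, Mul(2, -48)) = Mul(-7, -96) = 672)
Mul(Mul(-14, K), -69) = Mul(Mul(-14, 672), -69) = Mul(-9408, -69) = 649152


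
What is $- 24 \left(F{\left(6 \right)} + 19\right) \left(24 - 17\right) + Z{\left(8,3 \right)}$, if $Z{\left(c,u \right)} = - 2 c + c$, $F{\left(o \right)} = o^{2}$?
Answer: $-9248$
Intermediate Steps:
$Z{\left(c,u \right)} = - c$
$- 24 \left(F{\left(6 \right)} + 19\right) \left(24 - 17\right) + Z{\left(8,3 \right)} = - 24 \left(6^{2} + 19\right) \left(24 - 17\right) - 8 = - 24 \left(36 + 19\right) 7 - 8 = - 24 \cdot 55 \cdot 7 - 8 = \left(-24\right) 385 - 8 = -9240 - 8 = -9248$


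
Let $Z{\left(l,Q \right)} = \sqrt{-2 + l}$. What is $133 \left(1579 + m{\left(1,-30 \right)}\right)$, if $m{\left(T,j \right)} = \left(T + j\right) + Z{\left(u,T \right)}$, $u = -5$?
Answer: $206150 + 133 i \sqrt{7} \approx 2.0615 \cdot 10^{5} + 351.88 i$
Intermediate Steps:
$m{\left(T,j \right)} = T + j + i \sqrt{7}$ ($m{\left(T,j \right)} = \left(T + j\right) + \sqrt{-2 - 5} = \left(T + j\right) + \sqrt{-7} = \left(T + j\right) + i \sqrt{7} = T + j + i \sqrt{7}$)
$133 \left(1579 + m{\left(1,-30 \right)}\right) = 133 \left(1579 + \left(1 - 30 + i \sqrt{7}\right)\right) = 133 \left(1579 - \left(29 - i \sqrt{7}\right)\right) = 133 \left(1550 + i \sqrt{7}\right) = 206150 + 133 i \sqrt{7}$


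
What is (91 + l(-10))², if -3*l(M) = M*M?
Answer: 29929/9 ≈ 3325.4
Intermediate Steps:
l(M) = -M²/3 (l(M) = -M*M/3 = -M²/3)
(91 + l(-10))² = (91 - ⅓*(-10)²)² = (91 - ⅓*100)² = (91 - 100/3)² = (173/3)² = 29929/9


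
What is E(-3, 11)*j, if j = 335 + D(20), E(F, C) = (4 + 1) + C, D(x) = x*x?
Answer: 11760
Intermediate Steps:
D(x) = x²
E(F, C) = 5 + C
j = 735 (j = 335 + 20² = 335 + 400 = 735)
E(-3, 11)*j = (5 + 11)*735 = 16*735 = 11760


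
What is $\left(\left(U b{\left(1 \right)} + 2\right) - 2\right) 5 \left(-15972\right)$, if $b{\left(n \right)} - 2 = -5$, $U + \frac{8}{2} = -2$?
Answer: $-1437480$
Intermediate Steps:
$U = -6$ ($U = -4 - 2 = -6$)
$b{\left(n \right)} = -3$ ($b{\left(n \right)} = 2 - 5 = -3$)
$\left(\left(U b{\left(1 \right)} + 2\right) - 2\right) 5 \left(-15972\right) = \left(\left(\left(-6\right) \left(-3\right) + 2\right) - 2\right) 5 \left(-15972\right) = \left(\left(18 + 2\right) - 2\right) 5 \left(-15972\right) = \left(20 - 2\right) 5 \left(-15972\right) = 18 \cdot 5 \left(-15972\right) = 90 \left(-15972\right) = -1437480$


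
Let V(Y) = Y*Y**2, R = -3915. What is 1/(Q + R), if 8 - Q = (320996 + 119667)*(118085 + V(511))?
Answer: -1/58850947301215 ≈ -1.6992e-14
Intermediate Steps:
V(Y) = Y**3
Q = -58850947297300 (Q = 8 - (320996 + 119667)*(118085 + 511**3) = 8 - 440663*(118085 + 133432831) = 8 - 440663*133550916 = 8 - 1*58850947297308 = 8 - 58850947297308 = -58850947297300)
1/(Q + R) = 1/(-58850947297300 - 3915) = 1/(-58850947301215) = -1/58850947301215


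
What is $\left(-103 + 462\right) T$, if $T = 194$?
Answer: $69646$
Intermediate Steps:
$\left(-103 + 462\right) T = \left(-103 + 462\right) 194 = 359 \cdot 194 = 69646$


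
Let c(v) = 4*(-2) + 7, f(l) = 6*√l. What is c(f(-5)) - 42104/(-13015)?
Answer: 1531/685 ≈ 2.2350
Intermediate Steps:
c(v) = -1 (c(v) = -8 + 7 = -1)
c(f(-5)) - 42104/(-13015) = -1 - 42104/(-13015) = -1 - 42104*(-1)/13015 = -1 - 1*(-2216/685) = -1 + 2216/685 = 1531/685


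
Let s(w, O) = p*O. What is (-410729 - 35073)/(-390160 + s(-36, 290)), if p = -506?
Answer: 31843/38350 ≈ 0.83033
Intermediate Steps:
s(w, O) = -506*O
(-410729 - 35073)/(-390160 + s(-36, 290)) = (-410729 - 35073)/(-390160 - 506*290) = -445802/(-390160 - 146740) = -445802/(-536900) = -445802*(-1/536900) = 31843/38350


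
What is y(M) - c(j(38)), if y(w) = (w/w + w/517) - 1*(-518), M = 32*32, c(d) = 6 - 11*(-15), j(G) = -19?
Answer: 180940/517 ≈ 349.98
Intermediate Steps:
c(d) = 171 (c(d) = 6 + 165 = 171)
M = 1024
y(w) = 519 + w/517 (y(w) = (1 + w*(1/517)) + 518 = (1 + w/517) + 518 = 519 + w/517)
y(M) - c(j(38)) = (519 + (1/517)*1024) - 1*171 = (519 + 1024/517) - 171 = 269347/517 - 171 = 180940/517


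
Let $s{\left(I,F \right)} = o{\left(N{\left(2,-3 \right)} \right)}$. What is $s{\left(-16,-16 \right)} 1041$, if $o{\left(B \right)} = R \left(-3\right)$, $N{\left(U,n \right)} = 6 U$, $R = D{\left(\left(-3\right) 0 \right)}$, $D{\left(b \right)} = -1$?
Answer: $3123$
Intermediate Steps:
$R = -1$
$o{\left(B \right)} = 3$ ($o{\left(B \right)} = \left(-1\right) \left(-3\right) = 3$)
$s{\left(I,F \right)} = 3$
$s{\left(-16,-16 \right)} 1041 = 3 \cdot 1041 = 3123$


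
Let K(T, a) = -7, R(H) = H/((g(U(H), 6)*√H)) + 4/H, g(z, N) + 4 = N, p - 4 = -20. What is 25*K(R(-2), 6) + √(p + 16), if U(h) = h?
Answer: -175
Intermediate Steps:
p = -16 (p = 4 - 20 = -16)
g(z, N) = -4 + N
R(H) = √H/2 + 4/H (R(H) = H/(((-4 + 6)*√H)) + 4/H = H/((2*√H)) + 4/H = H*(1/(2*√H)) + 4/H = √H/2 + 4/H)
25*K(R(-2), 6) + √(p + 16) = 25*(-7) + √(-16 + 16) = -175 + √0 = -175 + 0 = -175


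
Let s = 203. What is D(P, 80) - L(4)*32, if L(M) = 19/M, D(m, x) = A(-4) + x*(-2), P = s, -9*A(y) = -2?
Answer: -2806/9 ≈ -311.78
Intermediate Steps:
A(y) = 2/9 (A(y) = -1/9*(-2) = 2/9)
P = 203
D(m, x) = 2/9 - 2*x (D(m, x) = 2/9 + x*(-2) = 2/9 - 2*x)
D(P, 80) - L(4)*32 = (2/9 - 2*80) - 19/4*32 = (2/9 - 160) - 19*(1/4)*32 = -1438/9 - 19*32/4 = -1438/9 - 1*152 = -1438/9 - 152 = -2806/9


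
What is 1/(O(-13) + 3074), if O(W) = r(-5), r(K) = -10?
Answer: 1/3064 ≈ 0.00032637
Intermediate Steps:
O(W) = -10
1/(O(-13) + 3074) = 1/(-10 + 3074) = 1/3064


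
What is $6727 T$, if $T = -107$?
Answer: $-719789$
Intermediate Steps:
$6727 T = 6727 \left(-107\right) = -719789$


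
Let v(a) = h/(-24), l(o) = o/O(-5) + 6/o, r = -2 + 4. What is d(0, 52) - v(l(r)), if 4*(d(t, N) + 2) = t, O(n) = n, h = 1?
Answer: -47/24 ≈ -1.9583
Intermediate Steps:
d(t, N) = -2 + t/4
r = 2
l(o) = 6/o - o/5 (l(o) = o/(-5) + 6/o = o*(-⅕) + 6/o = -o/5 + 6/o = 6/o - o/5)
v(a) = -1/24 (v(a) = 1/(-24) = 1*(-1/24) = -1/24)
d(0, 52) - v(l(r)) = (-2 + (¼)*0) - 1*(-1/24) = (-2 + 0) + 1/24 = -2 + 1/24 = -47/24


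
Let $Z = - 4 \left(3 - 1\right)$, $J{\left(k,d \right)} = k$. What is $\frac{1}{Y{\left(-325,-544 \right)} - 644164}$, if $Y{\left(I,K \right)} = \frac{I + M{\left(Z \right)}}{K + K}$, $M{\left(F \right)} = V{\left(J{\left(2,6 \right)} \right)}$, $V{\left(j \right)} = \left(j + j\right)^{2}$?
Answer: $- \frac{1088}{700850123} \approx -1.5524 \cdot 10^{-6}$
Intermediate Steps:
$Z = -8$ ($Z = \left(-4\right) 2 = -8$)
$V{\left(j \right)} = 4 j^{2}$ ($V{\left(j \right)} = \left(2 j\right)^{2} = 4 j^{2}$)
$M{\left(F \right)} = 16$ ($M{\left(F \right)} = 4 \cdot 2^{2} = 4 \cdot 4 = 16$)
$Y{\left(I,K \right)} = \frac{16 + I}{2 K}$ ($Y{\left(I,K \right)} = \frac{I + 16}{K + K} = \frac{16 + I}{2 K}$)
$\frac{1}{Y{\left(-325,-544 \right)} - 644164} = \frac{1}{\frac{16 - 325}{2 \left(-544\right)} - 644164} = \frac{1}{\frac{1}{2} \left(- \frac{1}{544}\right) \left(-309\right) - 644164} = \frac{1}{\frac{309}{1088} - 644164} = \frac{1}{- \frac{700850123}{1088}} = - \frac{1088}{700850123}$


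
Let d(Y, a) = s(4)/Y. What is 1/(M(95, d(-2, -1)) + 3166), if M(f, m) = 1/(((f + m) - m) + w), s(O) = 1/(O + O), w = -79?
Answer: 16/50657 ≈ 0.00031585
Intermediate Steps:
s(O) = 1/(2*O)
d(Y, a) = 1/(8*Y) (d(Y, a) = ((½)/4)/Y = ((½)*(¼))/Y = 1/(8*Y))
M(f, m) = 1/(-79 + f) (M(f, m) = 1/(((f + m) - m) - 79) = 1/(f - 79) = 1/(-79 + f))
1/(M(95, d(-2, -1)) + 3166) = 1/(1/(-79 + 95) + 3166) = 1/(1/16 + 3166) = 1/(50657/16) = 16/50657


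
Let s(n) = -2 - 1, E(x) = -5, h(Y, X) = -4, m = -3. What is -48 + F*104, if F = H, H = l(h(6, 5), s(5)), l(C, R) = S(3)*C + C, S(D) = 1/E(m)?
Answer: -1904/5 ≈ -380.80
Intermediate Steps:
S(D) = -⅕ (S(D) = 1/(-5) = -⅕)
s(n) = -3
l(C, R) = 4*C/5 (l(C, R) = -C/5 + C = 4*C/5)
H = -16/5 (H = (⅘)*(-4) = -16/5 ≈ -3.2000)
F = -16/5 ≈ -3.2000
-48 + F*104 = -48 - 16/5*104 = -48 - 1664/5 = -1904/5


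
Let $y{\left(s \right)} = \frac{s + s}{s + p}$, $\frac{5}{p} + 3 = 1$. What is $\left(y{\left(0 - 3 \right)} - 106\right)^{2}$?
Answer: $\frac{1331716}{121} \approx 11006.0$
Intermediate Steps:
$p = - \frac{5}{2}$ ($p = \frac{5}{-3 + 1} = \frac{5}{-2} = 5 \left(- \frac{1}{2}\right) = - \frac{5}{2} \approx -2.5$)
$y{\left(s \right)} = \frac{2 s}{- \frac{5}{2} + s}$ ($y{\left(s \right)} = \frac{s + s}{s - \frac{5}{2}} = \frac{2 s}{- \frac{5}{2} + s}$)
$\left(y{\left(0 - 3 \right)} - 106\right)^{2} = \left(\frac{4 \left(0 - 3\right)}{-5 + 2 \left(0 - 3\right)} - 106\right)^{2} = \left(4 \left(-3\right) \frac{1}{-5 + 2 \left(-3\right)} - 106\right)^{2} = \left(4 \left(-3\right) \frac{1}{-5 - 6} - 106\right)^{2} = \left(4 \left(-3\right) \frac{1}{-11} - 106\right)^{2} = \left(4 \left(-3\right) \left(- \frac{1}{11}\right) - 106\right)^{2} = \left(\frac{12}{11} - 106\right)^{2} = \left(- \frac{1154}{11}\right)^{2} = \frac{1331716}{121}$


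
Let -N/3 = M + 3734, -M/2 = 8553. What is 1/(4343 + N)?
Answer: 1/44459 ≈ 2.2493e-5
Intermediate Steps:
M = -17106 (M = -2*8553 = -17106)
N = 40116 (N = -3*(-17106 + 3734) = -3*(-13372) = 40116)
1/(4343 + N) = 1/(4343 + 40116) = 1/44459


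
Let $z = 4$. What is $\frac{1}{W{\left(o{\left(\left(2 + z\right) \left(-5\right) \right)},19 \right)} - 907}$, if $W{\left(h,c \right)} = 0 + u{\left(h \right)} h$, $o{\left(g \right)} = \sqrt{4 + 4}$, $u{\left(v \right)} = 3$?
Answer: $- \frac{907}{822577} - \frac{6 \sqrt{2}}{822577} \approx -0.0011129$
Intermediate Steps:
$o{\left(g \right)} = 2 \sqrt{2}$ ($o{\left(g \right)} = \sqrt{8} = 2 \sqrt{2}$)
$W{\left(h,c \right)} = 3 h$ ($W{\left(h,c \right)} = 0 + 3 h = 3 h$)
$\frac{1}{W{\left(o{\left(\left(2 + z\right) \left(-5\right) \right)},19 \right)} - 907} = \frac{1}{3 \cdot 2 \sqrt{2} - 907} = \frac{1}{6 \sqrt{2} - 907} = \frac{1}{-907 + 6 \sqrt{2}}$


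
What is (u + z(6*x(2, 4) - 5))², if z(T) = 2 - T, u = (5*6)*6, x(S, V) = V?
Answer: 26569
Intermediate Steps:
u = 180 (u = 30*6 = 180)
(u + z(6*x(2, 4) - 5))² = (180 + (2 - (6*4 - 5)))² = (180 + (2 - (24 - 5)))² = (180 + (2 - 1*19))² = (180 + (2 - 19))² = (180 - 17)² = 163² = 26569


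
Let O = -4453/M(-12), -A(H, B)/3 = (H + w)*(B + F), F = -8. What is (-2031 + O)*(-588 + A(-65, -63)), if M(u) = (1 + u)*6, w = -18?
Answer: 789091777/22 ≈ 3.5868e+7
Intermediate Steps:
M(u) = 6 + 6*u
A(H, B) = -3*(-18 + H)*(-8 + B) (A(H, B) = -3*(H - 18)*(B - 8) = -3*(-18 + H)*(-8 + B))
O = 4453/66 (O = -4453/(6 + 6*(-12)) = -4453/(6 - 72) = -4453/(-66) = -4453*(-1/66) = 4453/66 ≈ 67.470)
(-2031 + O)*(-588 + A(-65, -63)) = (-2031 + 4453/66)*(-588 + (-432 + 24*(-65) + 54*(-63) - 3*(-63)*(-65))) = -129593*(-588 + (-432 - 1560 - 3402 - 12285))/66 = -129593*(-588 - 17679)/66 = -129593/66*(-18267) = 789091777/22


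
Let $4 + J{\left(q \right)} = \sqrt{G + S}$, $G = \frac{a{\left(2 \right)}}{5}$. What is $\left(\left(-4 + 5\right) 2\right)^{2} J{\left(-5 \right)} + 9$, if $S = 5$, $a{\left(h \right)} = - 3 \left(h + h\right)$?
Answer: $-7 + \frac{4 \sqrt{65}}{5} \approx -0.55019$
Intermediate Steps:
$a{\left(h \right)} = - 6 h$ ($a{\left(h \right)} = - 3 \cdot 2 h = - 6 h$)
$G = - \frac{12}{5}$ ($G = \frac{\left(-6\right) 2}{5} = \left(-12\right) \frac{1}{5} = - \frac{12}{5} \approx -2.4$)
$J{\left(q \right)} = -4 + \frac{\sqrt{65}}{5}$ ($J{\left(q \right)} = -4 + \sqrt{- \frac{12}{5} + 5} = -4 + \sqrt{\frac{13}{5}} = -4 + \frac{\sqrt{65}}{5}$)
$\left(\left(-4 + 5\right) 2\right)^{2} J{\left(-5 \right)} + 9 = \left(\left(-4 + 5\right) 2\right)^{2} \left(-4 + \frac{\sqrt{65}}{5}\right) + 9 = \left(1 \cdot 2\right)^{2} \left(-4 + \frac{\sqrt{65}}{5}\right) + 9 = 2^{2} \left(-4 + \frac{\sqrt{65}}{5}\right) + 9 = 4 \left(-4 + \frac{\sqrt{65}}{5}\right) + 9 = \left(-16 + \frac{4 \sqrt{65}}{5}\right) + 9 = -7 + \frac{4 \sqrt{65}}{5}$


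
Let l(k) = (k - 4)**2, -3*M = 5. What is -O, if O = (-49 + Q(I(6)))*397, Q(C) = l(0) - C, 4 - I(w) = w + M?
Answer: 38906/3 ≈ 12969.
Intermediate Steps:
M = -5/3 (M = -1/3*5 = -5/3 ≈ -1.6667)
l(k) = (-4 + k)**2
I(w) = 17/3 - w (I(w) = 4 - (w - 5/3) = 4 - (-5/3 + w) = 4 + (5/3 - w) = 17/3 - w)
Q(C) = 16 - C (Q(C) = (-4 + 0)**2 - C = (-4)**2 - C = 16 - C)
O = -38906/3 (O = (-49 + (16 - (17/3 - 1*6)))*397 = (-49 + (16 - (17/3 - 6)))*397 = (-49 + (16 - 1*(-1/3)))*397 = (-49 + (16 + 1/3))*397 = (-49 + 49/3)*397 = -98/3*397 = -38906/3 ≈ -12969.)
-O = -1*(-38906/3) = 38906/3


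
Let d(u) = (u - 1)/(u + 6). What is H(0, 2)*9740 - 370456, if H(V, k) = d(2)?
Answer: -738477/2 ≈ -3.6924e+5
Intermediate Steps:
d(u) = (-1 + u)/(6 + u)
H(V, k) = ⅛ (H(V, k) = (-1 + 2)/(6 + 2) = 1/8 = (⅛)*1 = ⅛)
H(0, 2)*9740 - 370456 = (⅛)*9740 - 370456 = 2435/2 - 370456 = -738477/2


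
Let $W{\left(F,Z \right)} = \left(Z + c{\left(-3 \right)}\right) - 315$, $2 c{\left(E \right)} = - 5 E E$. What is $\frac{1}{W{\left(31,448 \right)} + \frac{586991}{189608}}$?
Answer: $\frac{189608}{21538675} \approx 0.0088031$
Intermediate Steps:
$c{\left(E \right)} = - \frac{5 E^{2}}{2}$ ($c{\left(E \right)} = \frac{- 5 E E}{2} = \frac{\left(-5\right) E^{2}}{2} = - \frac{5 E^{2}}{2}$)
$W{\left(F,Z \right)} = - \frac{675}{2} + Z$ ($W{\left(F,Z \right)} = \left(Z - \frac{5 \left(-3\right)^{2}}{2}\right) - 315 = \left(Z - \frac{45}{2}\right) - 315 = \left(- \frac{45}{2} + Z\right) - 315 = - \frac{675}{2} + Z$)
$\frac{1}{W{\left(31,448 \right)} + \frac{586991}{189608}} = \frac{1}{\left(- \frac{675}{2} + 448\right) + \frac{586991}{189608}} = \frac{1}{\frac{221}{2} + 586991 \cdot \frac{1}{189608}} = \frac{1}{\frac{221}{2} + \frac{586991}{189608}} = \frac{1}{\frac{21538675}{189608}} = \frac{189608}{21538675}$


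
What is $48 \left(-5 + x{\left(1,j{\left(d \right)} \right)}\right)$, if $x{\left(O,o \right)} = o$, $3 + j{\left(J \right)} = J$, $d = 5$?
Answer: $-144$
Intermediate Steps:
$j{\left(J \right)} = -3 + J$
$48 \left(-5 + x{\left(1,j{\left(d \right)} \right)}\right) = 48 \left(-5 + \left(-3 + 5\right)\right) = 48 \left(-5 + 2\right) = 48 \left(-3\right) = -144$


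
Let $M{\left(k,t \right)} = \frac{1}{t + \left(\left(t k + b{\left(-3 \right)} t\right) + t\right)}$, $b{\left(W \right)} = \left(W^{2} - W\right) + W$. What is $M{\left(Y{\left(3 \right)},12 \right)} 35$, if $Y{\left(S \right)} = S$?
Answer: $\frac{5}{24} \approx 0.20833$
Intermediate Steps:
$b{\left(W \right)} = W^{2}$
$M{\left(k,t \right)} = \frac{1}{11 t + k t}$ ($M{\left(k,t \right)} = \frac{1}{t + \left(\left(t k + \left(-3\right)^{2} t\right) + t\right)} = \frac{1}{t + \left(\left(k t + 9 t\right) + t\right)} = \frac{1}{t + \left(\left(9 t + k t\right) + t\right)} = \frac{1}{t + \left(10 t + k t\right)} = \frac{1}{11 t + k t}$)
$M{\left(Y{\left(3 \right)},12 \right)} 35 = \frac{1}{12 \left(11 + 3\right)} 35 = \frac{1}{12 \cdot 14} \cdot 35 = \frac{1}{12} \cdot \frac{1}{14} \cdot 35 = \frac{1}{168} \cdot 35 = \frac{5}{24}$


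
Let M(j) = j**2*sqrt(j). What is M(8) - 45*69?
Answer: -3105 + 128*sqrt(2) ≈ -2924.0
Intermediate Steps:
M(j) = j**(5/2)
M(8) - 45*69 = 8**(5/2) - 45*69 = 128*sqrt(2) - 3105 = -3105 + 128*sqrt(2)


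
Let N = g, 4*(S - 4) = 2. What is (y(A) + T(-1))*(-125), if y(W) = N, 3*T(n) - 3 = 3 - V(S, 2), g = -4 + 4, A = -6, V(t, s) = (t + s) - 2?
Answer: -125/2 ≈ -62.500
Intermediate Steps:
S = 9/2 (S = 4 + (¼)*2 = 4 + ½ = 9/2 ≈ 4.5000)
V(t, s) = -2 + s + t (V(t, s) = (s + t) - 2 = -2 + s + t)
g = 0
T(n) = ½ (T(n) = 1 + (3 - (-2 + 2 + 9/2))/3 = 1 + (3 - 1*9/2)/3 = 1 + (3 - 9/2)/3 = 1 + (⅓)*(-3/2) = 1 - ½ = ½)
N = 0
y(W) = 0
(y(A) + T(-1))*(-125) = (0 + ½)*(-125) = (½)*(-125) = -125/2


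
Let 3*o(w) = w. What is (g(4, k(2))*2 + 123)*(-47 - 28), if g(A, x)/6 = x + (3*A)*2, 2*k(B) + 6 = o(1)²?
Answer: -28175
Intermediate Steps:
o(w) = w/3
k(B) = -53/18 (k(B) = -3 + ((⅓)*1)²/2 = -3 + (⅓)²/2 = -3 + (½)*(⅑) = -3 + 1/18 = -53/18)
g(A, x) = 6*x + 36*A (g(A, x) = 6*(x + (3*A)*2) = 6*(x + 6*A) = 6*x + 36*A)
(g(4, k(2))*2 + 123)*(-47 - 28) = ((6*(-53/18) + 36*4)*2 + 123)*(-47 - 28) = ((-53/3 + 144)*2 + 123)*(-75) = ((379/3)*2 + 123)*(-75) = (758/3 + 123)*(-75) = (1127/3)*(-75) = -28175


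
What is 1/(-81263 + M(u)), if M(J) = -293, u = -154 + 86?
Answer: -1/81556 ≈ -1.2262e-5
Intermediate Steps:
u = -68
1/(-81263 + M(u)) = 1/(-81263 - 293) = 1/(-81556) = -1/81556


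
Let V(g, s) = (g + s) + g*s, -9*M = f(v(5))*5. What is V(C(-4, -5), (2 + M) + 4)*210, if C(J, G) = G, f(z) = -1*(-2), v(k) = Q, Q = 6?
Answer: -15470/3 ≈ -5156.7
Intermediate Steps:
v(k) = 6
f(z) = 2
M = -10/9 (M = -2*5/9 = -⅑*10 = -10/9 ≈ -1.1111)
V(g, s) = g + s + g*s
V(C(-4, -5), (2 + M) + 4)*210 = (-5 + ((2 - 10/9) + 4) - 5*((2 - 10/9) + 4))*210 = (-5 + (8/9 + 4) - 5*(8/9 + 4))*210 = (-5 + 44/9 - 5*44/9)*210 = (-5 + 44/9 - 220/9)*210 = -221/9*210 = -15470/3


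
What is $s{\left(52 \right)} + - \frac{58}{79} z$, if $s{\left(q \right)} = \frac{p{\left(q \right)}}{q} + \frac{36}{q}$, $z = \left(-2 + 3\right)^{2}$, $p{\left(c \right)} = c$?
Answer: $\frac{984}{1027} \approx 0.95813$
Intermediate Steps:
$z = 1$ ($z = 1^{2} = 1$)
$s{\left(q \right)} = 1 + \frac{36}{q}$ ($s{\left(q \right)} = \frac{q}{q} + \frac{36}{q} = 1 + \frac{36}{q}$)
$s{\left(52 \right)} + - \frac{58}{79} z = \frac{36 + 52}{52} + - \frac{58}{79} \cdot 1 = \frac{1}{52} \cdot 88 + \left(-58\right) \frac{1}{79} \cdot 1 = \frac{22}{13} - \frac{58}{79} = \frac{984}{1027}$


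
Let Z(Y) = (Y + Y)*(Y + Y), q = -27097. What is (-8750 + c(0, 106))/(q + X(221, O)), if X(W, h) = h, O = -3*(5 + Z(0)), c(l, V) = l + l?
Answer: 4375/13556 ≈ 0.32274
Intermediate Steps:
c(l, V) = 2*l
Z(Y) = 4*Y² (Z(Y) = (2*Y)*(2*Y) = 4*Y²)
O = -15 (O = -3*(5 + 4*0²) = -3*(5 + 4*0) = -3*(5 + 0) = -3*5 = -15)
(-8750 + c(0, 106))/(q + X(221, O)) = (-8750 + 2*0)/(-27097 - 15) = (-8750 + 0)/(-27112) = -8750*(-1/27112) = 4375/13556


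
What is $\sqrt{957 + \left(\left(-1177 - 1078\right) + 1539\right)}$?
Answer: $\sqrt{241} \approx 15.524$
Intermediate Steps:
$\sqrt{957 + \left(\left(-1177 - 1078\right) + 1539\right)} = \sqrt{957 + \left(-2255 + 1539\right)} = \sqrt{957 - 716} = \sqrt{241}$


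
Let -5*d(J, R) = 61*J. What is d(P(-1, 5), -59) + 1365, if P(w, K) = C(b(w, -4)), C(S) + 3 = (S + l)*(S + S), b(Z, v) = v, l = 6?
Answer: 7984/5 ≈ 1596.8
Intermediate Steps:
C(S) = -3 + 2*S*(6 + S) (C(S) = -3 + (S + 6)*(S + S) = -3 + (6 + S)*(2*S) = -3 + 2*S*(6 + S))
P(w, K) = -19 (P(w, K) = -3 + 2*(-4)² + 12*(-4) = -3 + 2*16 - 48 = -3 + 32 - 48 = -19)
d(J, R) = -61*J/5
d(P(-1, 5), -59) + 1365 = -61/5*(-19) + 1365 = 1159/5 + 1365 = 7984/5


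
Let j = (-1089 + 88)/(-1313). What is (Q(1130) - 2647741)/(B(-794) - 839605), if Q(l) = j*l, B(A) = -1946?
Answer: 267334831/84996651 ≈ 3.1452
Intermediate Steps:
j = 77/101 (j = -1001*(-1/1313) = 77/101 ≈ 0.76238)
Q(l) = 77*l/101
(Q(1130) - 2647741)/(B(-794) - 839605) = ((77/101)*1130 - 2647741)/(-1946 - 839605) = (87010/101 - 2647741)/(-841551) = -267334831/101*(-1/841551) = 267334831/84996651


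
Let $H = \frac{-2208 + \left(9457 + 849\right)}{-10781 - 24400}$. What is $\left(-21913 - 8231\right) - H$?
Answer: $- \frac{1060487966}{35181} \approx -30144.0$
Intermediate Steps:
$H = - \frac{8098}{35181}$ ($H = \frac{-2208 + 10306}{-35181} = 8098 \left(- \frac{1}{35181}\right) = - \frac{8098}{35181} \approx -0.23018$)
$\left(-21913 - 8231\right) - H = \left(-21913 - 8231\right) - - \frac{8098}{35181} = \left(-21913 - 8231\right) + \frac{8098}{35181} = -30144 + \frac{8098}{35181} = - \frac{1060487966}{35181}$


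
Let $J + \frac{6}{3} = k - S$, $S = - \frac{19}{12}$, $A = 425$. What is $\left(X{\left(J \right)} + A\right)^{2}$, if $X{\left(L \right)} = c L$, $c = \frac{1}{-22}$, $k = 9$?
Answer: $\frac{12565737409}{69696} \approx 1.8029 \cdot 10^{5}$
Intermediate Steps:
$S = - \frac{19}{12}$ ($S = \left(-19\right) \frac{1}{12} = - \frac{19}{12} \approx -1.5833$)
$J = \frac{103}{12}$ ($J = -2 + \left(9 - - \frac{19}{12}\right) = -2 + \left(9 + \frac{19}{12}\right) = -2 + \frac{127}{12} = \frac{103}{12} \approx 8.5833$)
$c = - \frac{1}{22} \approx -0.045455$
$X{\left(L \right)} = - \frac{L}{22}$
$\left(X{\left(J \right)} + A\right)^{2} = \left(\left(- \frac{1}{22}\right) \frac{103}{12} + 425\right)^{2} = \left(- \frac{103}{264} + 425\right)^{2} = \left(\frac{112097}{264}\right)^{2} = \frac{12565737409}{69696}$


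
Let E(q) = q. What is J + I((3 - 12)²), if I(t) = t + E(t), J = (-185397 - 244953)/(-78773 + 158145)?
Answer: 6213957/39686 ≈ 156.58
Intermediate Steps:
J = -215175/39686 (J = -430350/79372 = -430350*1/79372 = -215175/39686 ≈ -5.4219)
I(t) = 2*t (I(t) = t + t = 2*t)
J + I((3 - 12)²) = -215175/39686 + 2*(3 - 12)² = -215175/39686 + 2*(-9)² = -215175/39686 + 2*81 = -215175/39686 + 162 = 6213957/39686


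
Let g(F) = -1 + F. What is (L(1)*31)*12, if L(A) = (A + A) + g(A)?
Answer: 744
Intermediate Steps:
L(A) = -1 + 3*A (L(A) = (A + A) + (-1 + A) = 2*A + (-1 + A) = -1 + 3*A)
(L(1)*31)*12 = ((-1 + 3*1)*31)*12 = ((-1 + 3)*31)*12 = (2*31)*12 = 62*12 = 744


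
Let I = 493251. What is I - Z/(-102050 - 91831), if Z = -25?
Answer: 95631997106/193881 ≈ 4.9325e+5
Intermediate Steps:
I - Z/(-102050 - 91831) = 493251 - (-25)/(-102050 - 91831) = 493251 - (-25)/(-193881) = 493251 - (-1)*(-25)/193881 = 493251 - 1*25/193881 = 493251 - 25/193881 = 95631997106/193881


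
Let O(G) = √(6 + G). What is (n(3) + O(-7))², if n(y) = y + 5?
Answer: (8 + I)² ≈ 63.0 + 16.0*I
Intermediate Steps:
n(y) = 5 + y
(n(3) + O(-7))² = ((5 + 3) + √(6 - 7))² = (8 + √(-1))² = (8 + I)²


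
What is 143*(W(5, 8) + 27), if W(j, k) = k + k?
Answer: 6149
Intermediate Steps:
W(j, k) = 2*k
143*(W(5, 8) + 27) = 143*(2*8 + 27) = 143*(16 + 27) = 143*43 = 6149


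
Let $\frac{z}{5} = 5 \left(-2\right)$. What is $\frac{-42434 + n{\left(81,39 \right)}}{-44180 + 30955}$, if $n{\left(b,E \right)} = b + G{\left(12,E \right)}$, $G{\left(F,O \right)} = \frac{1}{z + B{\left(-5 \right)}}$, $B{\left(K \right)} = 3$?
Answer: $\frac{1990592}{621575} \approx 3.2025$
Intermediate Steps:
$z = -50$ ($z = 5 \cdot 5 \left(-2\right) = 5 \left(-10\right) = -50$)
$G{\left(F,O \right)} = - \frac{1}{47}$ ($G{\left(F,O \right)} = \frac{1}{-50 + 3} = \frac{1}{-47} = - \frac{1}{47}$)
$n{\left(b,E \right)} = - \frac{1}{47} + b$ ($n{\left(b,E \right)} = b - \frac{1}{47} = - \frac{1}{47} + b$)
$\frac{-42434 + n{\left(81,39 \right)}}{-44180 + 30955} = \frac{-42434 + \left(- \frac{1}{47} + 81\right)}{-44180 + 30955} = \frac{-42434 + \frac{3806}{47}}{-13225} = \left(- \frac{1990592}{47}\right) \left(- \frac{1}{13225}\right) = \frac{1990592}{621575}$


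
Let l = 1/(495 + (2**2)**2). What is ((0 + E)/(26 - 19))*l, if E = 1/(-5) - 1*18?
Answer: -13/2555 ≈ -0.0050881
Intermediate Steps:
E = -91/5 (E = -1/5 - 18 = -91/5 ≈ -18.200)
l = 1/511 (l = 1/(495 + 4**2) = 1/(495 + 16) = 1/511 ≈ 0.0019569)
((0 + E)/(26 - 19))*l = ((0 - 91/5)/(26 - 19))*(1/511) = -91/5/7*(1/511) = -91/5*1/7*(1/511) = -13/5*1/511 = -13/2555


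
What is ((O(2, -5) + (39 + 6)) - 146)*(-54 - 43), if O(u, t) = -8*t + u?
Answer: 5723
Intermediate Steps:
O(u, t) = u - 8*t
((O(2, -5) + (39 + 6)) - 146)*(-54 - 43) = (((2 - 8*(-5)) + (39 + 6)) - 146)*(-54 - 43) = (((2 + 40) + 45) - 146)*(-97) = ((42 + 45) - 146)*(-97) = (87 - 146)*(-97) = -59*(-97) = 5723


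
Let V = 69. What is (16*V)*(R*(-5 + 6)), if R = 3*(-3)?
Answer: -9936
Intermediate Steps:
R = -9
(16*V)*(R*(-5 + 6)) = (16*69)*(-9*(-5 + 6)) = 1104*(-9*1) = 1104*(-9) = -9936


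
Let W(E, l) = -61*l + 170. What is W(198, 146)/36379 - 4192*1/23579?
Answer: -51212416/122540063 ≈ -0.41792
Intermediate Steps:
W(E, l) = 170 - 61*l
W(198, 146)/36379 - 4192*1/23579 = (170 - 61*146)/36379 - 4192*1/23579 = (170 - 8906)*(1/36379) - 4192*1/23579 = -8736*1/36379 - 4192/23579 = -1248/5197 - 4192/23579 = -51212416/122540063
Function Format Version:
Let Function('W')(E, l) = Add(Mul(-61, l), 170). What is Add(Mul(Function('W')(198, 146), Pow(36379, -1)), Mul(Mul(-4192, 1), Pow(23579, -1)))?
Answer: Rational(-51212416, 122540063) ≈ -0.41792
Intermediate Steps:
Function('W')(E, l) = Add(170, Mul(-61, l))
Add(Mul(Function('W')(198, 146), Pow(36379, -1)), Mul(Mul(-4192, 1), Pow(23579, -1))) = Add(Mul(Add(170, Mul(-61, 146)), Pow(36379, -1)), Mul(Mul(-4192, 1), Pow(23579, -1))) = Add(Mul(Add(170, -8906), Rational(1, 36379)), Mul(-4192, Rational(1, 23579))) = Add(Mul(-8736, Rational(1, 36379)), Rational(-4192, 23579)) = Add(Rational(-1248, 5197), Rational(-4192, 23579)) = Rational(-51212416, 122540063)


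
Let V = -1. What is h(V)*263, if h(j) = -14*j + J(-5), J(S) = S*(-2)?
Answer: 6312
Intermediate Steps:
J(S) = -2*S
h(j) = 10 - 14*j (h(j) = -14*j - 2*(-5) = -14*j + 10 = 10 - 14*j)
h(V)*263 = (10 - 14*(-1))*263 = (10 + 14)*263 = 24*263 = 6312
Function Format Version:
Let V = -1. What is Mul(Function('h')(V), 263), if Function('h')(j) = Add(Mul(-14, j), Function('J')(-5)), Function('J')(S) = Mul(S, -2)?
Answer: 6312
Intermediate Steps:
Function('J')(S) = Mul(-2, S)
Function('h')(j) = Add(10, Mul(-14, j)) (Function('h')(j) = Add(Mul(-14, j), Mul(-2, -5)) = Add(Mul(-14, j), 10) = Add(10, Mul(-14, j)))
Mul(Function('h')(V), 263) = Mul(Add(10, Mul(-14, -1)), 263) = Mul(Add(10, 14), 263) = Mul(24, 263) = 6312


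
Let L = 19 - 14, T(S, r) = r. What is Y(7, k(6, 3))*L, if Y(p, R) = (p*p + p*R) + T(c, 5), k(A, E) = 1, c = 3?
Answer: 305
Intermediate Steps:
L = 5
Y(p, R) = 5 + p**2 + R*p (Y(p, R) = (p*p + p*R) + 5 = (p**2 + R*p) + 5 = 5 + p**2 + R*p)
Y(7, k(6, 3))*L = (5 + 7**2 + 1*7)*5 = (5 + 49 + 7)*5 = 61*5 = 305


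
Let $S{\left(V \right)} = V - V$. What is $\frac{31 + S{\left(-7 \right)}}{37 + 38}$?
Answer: $\frac{31}{75} \approx 0.41333$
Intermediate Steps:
$S{\left(V \right)} = 0$
$\frac{31 + S{\left(-7 \right)}}{37 + 38} = \frac{31 + 0}{37 + 38} = \frac{31}{75}$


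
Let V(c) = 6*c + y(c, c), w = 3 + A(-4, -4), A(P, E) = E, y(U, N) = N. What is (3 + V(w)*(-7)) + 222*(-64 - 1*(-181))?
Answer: 26026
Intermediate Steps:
w = -1 (w = 3 - 4 = -1)
V(c) = 7*c (V(c) = 6*c + c = 7*c)
(3 + V(w)*(-7)) + 222*(-64 - 1*(-181)) = (3 + (7*(-1))*(-7)) + 222*(-64 - 1*(-181)) = (3 - 7*(-7)) + 222*(-64 + 181) = (3 + 49) + 222*117 = 52 + 25974 = 26026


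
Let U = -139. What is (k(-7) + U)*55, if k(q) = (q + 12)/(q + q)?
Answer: -107305/14 ≈ -7664.6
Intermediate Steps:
k(q) = (12 + q)/(2*q) (k(q) = (12 + q)/((2*q)) = (12 + q)*(1/(2*q)) = (12 + q)/(2*q))
(k(-7) + U)*55 = ((1/2)*(12 - 7)/(-7) - 139)*55 = ((1/2)*(-1/7)*5 - 139)*55 = (-5/14 - 139)*55 = -1951/14*55 = -107305/14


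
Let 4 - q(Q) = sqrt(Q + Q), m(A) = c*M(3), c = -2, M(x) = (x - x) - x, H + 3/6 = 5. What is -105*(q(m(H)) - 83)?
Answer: 8295 + 210*sqrt(3) ≈ 8658.7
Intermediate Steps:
H = 9/2 (H = -1/2 + 5 = 9/2 ≈ 4.5000)
M(x) = -x (M(x) = 0 - x = -x)
m(A) = 6 (m(A) = -(-2)*3 = -2*(-3) = 6)
q(Q) = 4 - sqrt(2)*sqrt(Q) (q(Q) = 4 - sqrt(Q + Q) = 4 - sqrt(2*Q) = 4 - sqrt(2)*sqrt(Q))
-105*(q(m(H)) - 83) = -105*((4 - sqrt(2)*sqrt(6)) - 83) = -105*((4 - 2*sqrt(3)) - 83) = -105*(-79 - 2*sqrt(3)) = 8295 + 210*sqrt(3)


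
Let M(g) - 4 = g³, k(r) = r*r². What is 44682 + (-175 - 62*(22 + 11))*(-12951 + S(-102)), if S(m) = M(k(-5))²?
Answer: -8472407895054808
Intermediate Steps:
k(r) = r³
M(g) = 4 + g³
S(m) = 3814681640641 (S(m) = (4 + ((-5)³)³)² = (4 + (-125)³)² = (4 - 1953125)² = (-1953121)² = 3814681640641)
44682 + (-175 - 62*(22 + 11))*(-12951 + S(-102)) = 44682 + (-175 - 62*(22 + 11))*(-12951 + 3814681640641) = 44682 + (-175 - 62*33)*3814681627690 = 44682 + (-175 - 2046)*3814681627690 = 44682 - 2221*3814681627690 = 44682 - 8472407895099490 = -8472407895054808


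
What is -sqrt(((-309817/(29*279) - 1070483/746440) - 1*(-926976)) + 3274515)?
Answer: -sqrt(4256876407567134595554730)/1006574340 ≈ -2049.7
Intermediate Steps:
-sqrt(((-309817/(29*279) - 1070483/746440) - 1*(-926976)) + 3274515) = -sqrt(((-309817/8091 - 1070483*1/746440) + 926976) + 3274515) = -sqrt(((-309817*1/8091 - 1070483/746440) + 926976) + 3274515) = -sqrt(((-309817/8091 - 1070483/746440) + 926976) + 3274515) = -sqrt((-239921079433/6039446040 + 926976) + 3274515) = -sqrt(5598181611295607/6039446040 + 3274515) = -sqrt(25374438260966207/6039446040) = -sqrt(4256876407567134595554730)/1006574340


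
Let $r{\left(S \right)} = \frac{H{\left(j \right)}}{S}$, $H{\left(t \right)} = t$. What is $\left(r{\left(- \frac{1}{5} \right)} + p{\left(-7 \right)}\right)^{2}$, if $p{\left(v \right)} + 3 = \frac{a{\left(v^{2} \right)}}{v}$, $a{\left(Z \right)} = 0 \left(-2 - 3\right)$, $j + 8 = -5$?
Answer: $3844$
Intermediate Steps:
$j = -13$ ($j = -8 - 5 = -13$)
$a{\left(Z \right)} = 0$ ($a{\left(Z \right)} = 0 \left(-5\right) = 0$)
$r{\left(S \right)} = - \frac{13}{S}$
$p{\left(v \right)} = -3$ ($p{\left(v \right)} = -3 + \frac{0}{v} = -3 + 0 = -3$)
$\left(r{\left(- \frac{1}{5} \right)} + p{\left(-7 \right)}\right)^{2} = \left(- \frac{13}{\left(-1\right) \frac{1}{5}} - 3\right)^{2} = \left(- \frac{13}{- \frac{1}{5}} - 3\right)^{2} = \left(\left(-13\right) \left(-5\right) - 3\right)^{2} = \left(65 - 3\right)^{2} = 62^{2} = 3844$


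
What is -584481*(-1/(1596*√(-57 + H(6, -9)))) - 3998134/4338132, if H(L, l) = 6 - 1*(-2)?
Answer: -1999067/2169066 - 194827*I/3724 ≈ -0.92163 - 52.317*I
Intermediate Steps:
H(L, l) = 8 (H(L, l) = 6 + 2 = 8)
-584481*(-1/(1596*√(-57 + H(6, -9)))) - 3998134/4338132 = -584481*(-1/(1596*√(-57 + 8))) - 3998134/4338132 = -584481*I/11172 - 3998134*1/4338132 = -584481*I/11172 - 1999067/2169066 = -194827*I/3724 - 1999067/2169066 = -1999067/2169066 - 194827*I/3724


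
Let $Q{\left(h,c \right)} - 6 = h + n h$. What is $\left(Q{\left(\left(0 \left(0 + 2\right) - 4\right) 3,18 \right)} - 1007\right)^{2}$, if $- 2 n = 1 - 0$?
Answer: $1014049$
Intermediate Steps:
$n = - \frac{1}{2}$ ($n = - \frac{1 - 0}{2} = - \frac{1 + 0}{2} = \left(- \frac{1}{2}\right) 1 = - \frac{1}{2} \approx -0.5$)
$Q{\left(h,c \right)} = 6 + \frac{h}{2}$ ($Q{\left(h,c \right)} = 6 + \left(h - \frac{h}{2}\right) = 6 + \frac{h}{2}$)
$\left(Q{\left(\left(0 \left(0 + 2\right) - 4\right) 3,18 \right)} - 1007\right)^{2} = \left(\left(6 + \frac{\left(0 \left(0 + 2\right) - 4\right) 3}{2}\right) - 1007\right)^{2} = \left(\left(6 + \frac{\left(0 \cdot 2 - 4\right) 3}{2}\right) - 1007\right)^{2} = \left(\left(6 + \frac{\left(0 - 4\right) 3}{2}\right) - 1007\right)^{2} = \left(\left(6 + \frac{\left(-4\right) 3}{2}\right) - 1007\right)^{2} = \left(\left(6 + \frac{1}{2} \left(-12\right)\right) - 1007\right)^{2} = \left(\left(6 - 6\right) - 1007\right)^{2} = \left(0 - 1007\right)^{2} = \left(-1007\right)^{2} = 1014049$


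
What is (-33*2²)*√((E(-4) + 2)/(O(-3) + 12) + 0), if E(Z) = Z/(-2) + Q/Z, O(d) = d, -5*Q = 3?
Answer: -22*√415/5 ≈ -89.635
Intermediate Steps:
Q = -⅗ (Q = -⅕*3 = -⅗ ≈ -0.60000)
E(Z) = -3/(5*Z) - Z/2 (E(Z) = Z/(-2) - 3/(5*Z) = Z*(-½) - 3/(5*Z) = -Z/2 - 3/(5*Z) = -3/(5*Z) - Z/2)
(-33*2²)*√((E(-4) + 2)/(O(-3) + 12) + 0) = (-33*2²)*√(((-⅗/(-4) - ½*(-4)) + 2)/(-3 + 12) + 0) = (-33*4)*√(((-⅗*(-¼) + 2) + 2)/9 + 0) = -132*√(((3/20 + 2) + 2)*(⅑) + 0) = -132*√((43/20 + 2)*(⅑) + 0) = -132*√((83/20)*(⅑) + 0) = -132*√(83/180 + 0) = -22*√415/5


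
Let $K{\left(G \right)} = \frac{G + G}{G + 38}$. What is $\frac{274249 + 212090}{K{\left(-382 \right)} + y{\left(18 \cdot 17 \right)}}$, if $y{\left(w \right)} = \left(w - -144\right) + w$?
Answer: $\frac{41825154}{65207} \approx 641.42$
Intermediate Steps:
$K{\left(G \right)} = \frac{2 G}{38 + G}$
$y{\left(w \right)} = 144 + 2 w$ ($y{\left(w \right)} = \left(w + 144\right) + w = \left(144 + w\right) + w = 144 + 2 w$)
$\frac{274249 + 212090}{K{\left(-382 \right)} + y{\left(18 \cdot 17 \right)}} = \frac{274249 + 212090}{2 \left(-382\right) \frac{1}{38 - 382} + \left(144 + 2 \cdot 18 \cdot 17\right)} = \frac{486339}{2 \left(-382\right) \frac{1}{-344} + \left(144 + 2 \cdot 306\right)} = \frac{486339}{2 \left(-382\right) \left(- \frac{1}{344}\right) + \left(144 + 612\right)} = \frac{486339}{\frac{191}{86} + 756} = \frac{486339}{\frac{65207}{86}} = 486339 \cdot \frac{86}{65207} = \frac{41825154}{65207}$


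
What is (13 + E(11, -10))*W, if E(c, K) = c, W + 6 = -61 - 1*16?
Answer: -1992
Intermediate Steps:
W = -83 (W = -6 + (-61 - 1*16) = -6 + (-61 - 16) = -6 - 77 = -83)
(13 + E(11, -10))*W = (13 + 11)*(-83) = 24*(-83) = -1992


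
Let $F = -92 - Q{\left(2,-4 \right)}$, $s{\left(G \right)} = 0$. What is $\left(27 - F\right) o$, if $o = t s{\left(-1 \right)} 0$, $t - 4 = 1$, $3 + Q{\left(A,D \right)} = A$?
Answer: $0$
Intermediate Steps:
$Q{\left(A,D \right)} = -3 + A$
$F = -91$ ($F = -92 - \left(-3 + 2\right) = -92 - -1 = -92 + 1 = -91$)
$t = 5$ ($t = 4 + 1 = 5$)
$o = 0$ ($o = 5 \cdot 0 \cdot 0 = 0 \cdot 0 = 0$)
$\left(27 - F\right) o = \left(27 - -91\right) 0 = \left(27 + 91\right) 0 = 118 \cdot 0 = 0$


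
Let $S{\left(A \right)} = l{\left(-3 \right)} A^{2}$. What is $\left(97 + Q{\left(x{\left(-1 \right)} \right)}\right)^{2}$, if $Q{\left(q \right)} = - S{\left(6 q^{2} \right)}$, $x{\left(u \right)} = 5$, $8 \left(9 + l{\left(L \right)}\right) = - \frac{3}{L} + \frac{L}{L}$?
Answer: $38797968784$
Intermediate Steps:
$l{\left(L \right)} = - \frac{71}{8} - \frac{3}{8 L}$ ($l{\left(L \right)} = -9 + \frac{- \frac{3}{L} + \frac{L}{L}}{8} = -9 + \frac{- \frac{3}{L} + 1}{8} = -9 + \frac{1 - \frac{3}{L}}{8} = -9 + \left(\frac{1}{8} - \frac{3}{8 L}\right) = - \frac{71}{8} - \frac{3}{8 L}$)
$S{\left(A \right)} = - \frac{35 A^{2}}{4}$ ($S{\left(A \right)} = \frac{-3 - -213}{8 \left(-3\right)} A^{2} = \frac{1}{8} \left(- \frac{1}{3}\right) \left(-3 + 213\right) A^{2} = \frac{1}{8} \left(- \frac{1}{3}\right) 210 A^{2} = - \frac{35 A^{2}}{4}$)
$Q{\left(q \right)} = 315 q^{4}$ ($Q{\left(q \right)} = - \frac{\left(-35\right) \left(6 q^{2}\right)^{2}}{4} = - \frac{\left(-35\right) 36 q^{4}}{4} = - \left(-315\right) q^{4} = 315 q^{4}$)
$\left(97 + Q{\left(x{\left(-1 \right)} \right)}\right)^{2} = \left(97 + 315 \cdot 5^{4}\right)^{2} = \left(97 + 315 \cdot 625\right)^{2} = \left(97 + 196875\right)^{2} = 196972^{2} = 38797968784$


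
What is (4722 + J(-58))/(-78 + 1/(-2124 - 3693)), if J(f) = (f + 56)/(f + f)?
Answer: -1593142509/26316166 ≈ -60.539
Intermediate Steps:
J(f) = (56 + f)/(2*f) (J(f) = (56 + f)/((2*f)) = (56 + f)*(1/(2*f)) = (56 + f)/(2*f))
(4722 + J(-58))/(-78 + 1/(-2124 - 3693)) = (4722 + (½)*(56 - 58)/(-58))/(-78 + 1/(-2124 - 3693)) = (4722 + (½)*(-1/58)*(-2))/(-78 + 1/(-5817)) = (4722 + 1/58)/(-78 - 1/5817) = 273877/(58*(-453727/5817)) = (273877/58)*(-5817/453727) = -1593142509/26316166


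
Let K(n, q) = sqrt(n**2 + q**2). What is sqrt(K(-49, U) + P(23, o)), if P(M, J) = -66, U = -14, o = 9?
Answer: sqrt(-66 + 7*sqrt(53)) ≈ 3.878*I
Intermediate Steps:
sqrt(K(-49, U) + P(23, o)) = sqrt(sqrt((-49)**2 + (-14)**2) - 66) = sqrt(sqrt(2401 + 196) - 66) = sqrt(sqrt(2597) - 66) = sqrt(7*sqrt(53) - 66) = sqrt(-66 + 7*sqrt(53))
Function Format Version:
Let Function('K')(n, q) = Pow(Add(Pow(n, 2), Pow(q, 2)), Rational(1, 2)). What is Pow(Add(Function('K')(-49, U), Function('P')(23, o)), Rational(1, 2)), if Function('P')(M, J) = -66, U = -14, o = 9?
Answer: Pow(Add(-66, Mul(7, Pow(53, Rational(1, 2)))), Rational(1, 2)) ≈ Mul(3.8780, I)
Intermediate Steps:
Pow(Add(Function('K')(-49, U), Function('P')(23, o)), Rational(1, 2)) = Pow(Add(Pow(Add(Pow(-49, 2), Pow(-14, 2)), Rational(1, 2)), -66), Rational(1, 2)) = Pow(Add(Pow(Add(2401, 196), Rational(1, 2)), -66), Rational(1, 2)) = Pow(Add(Pow(2597, Rational(1, 2)), -66), Rational(1, 2)) = Pow(Add(Mul(7, Pow(53, Rational(1, 2))), -66), Rational(1, 2)) = Pow(Add(-66, Mul(7, Pow(53, Rational(1, 2)))), Rational(1, 2))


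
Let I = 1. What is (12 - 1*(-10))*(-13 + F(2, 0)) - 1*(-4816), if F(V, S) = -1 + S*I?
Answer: 4508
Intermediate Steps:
F(V, S) = -1 + S (F(V, S) = -1 + S*1 = -1 + S)
(12 - 1*(-10))*(-13 + F(2, 0)) - 1*(-4816) = (12 - 1*(-10))*(-13 + (-1 + 0)) - 1*(-4816) = (12 + 10)*(-13 - 1) + 4816 = 22*(-14) + 4816 = -308 + 4816 = 4508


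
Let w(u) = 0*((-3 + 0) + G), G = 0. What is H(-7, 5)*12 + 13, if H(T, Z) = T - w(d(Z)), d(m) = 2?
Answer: -71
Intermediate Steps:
w(u) = 0 (w(u) = 0*((-3 + 0) + 0) = 0*(-3 + 0) = 0*(-3) = 0)
H(T, Z) = T (H(T, Z) = T - 1*0 = T + 0 = T)
H(-7, 5)*12 + 13 = -7*12 + 13 = -84 + 13 = -71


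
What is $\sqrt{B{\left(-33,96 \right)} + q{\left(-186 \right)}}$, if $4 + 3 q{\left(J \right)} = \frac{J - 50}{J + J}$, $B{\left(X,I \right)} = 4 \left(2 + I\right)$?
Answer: $\frac{\sqrt{3380705}}{93} \approx 19.771$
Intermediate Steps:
$B{\left(X,I \right)} = 8 + 4 I$
$q{\left(J \right)} = - \frac{4}{3} + \frac{-50 + J}{6 J}$ ($q{\left(J \right)} = - \frac{4}{3} + \frac{\left(J - 50\right) \frac{1}{J + J}}{3} = - \frac{4}{3} + \frac{\left(-50 + J\right) \frac{1}{2 J}}{3} = - \frac{4}{3} + \frac{\frac{1}{2} \frac{1}{J} \left(-50 + J\right)}{3} = - \frac{4}{3} + \frac{-50 + J}{6 J}$)
$\sqrt{B{\left(-33,96 \right)} + q{\left(-186 \right)}} = \sqrt{\left(8 + 4 \cdot 96\right) + \frac{-50 - -1302}{6 \left(-186\right)}} = \sqrt{\left(8 + 384\right) + \frac{1}{6} \left(- \frac{1}{186}\right) \left(-50 + 1302\right)} = \sqrt{392 + \frac{1}{6} \left(- \frac{1}{186}\right) 1252} = \sqrt{392 - \frac{313}{279}} = \sqrt{\frac{109055}{279}} = \frac{\sqrt{3380705}}{93}$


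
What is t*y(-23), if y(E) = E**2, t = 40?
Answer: 21160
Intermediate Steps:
t*y(-23) = 40*(-23)**2 = 40*529 = 21160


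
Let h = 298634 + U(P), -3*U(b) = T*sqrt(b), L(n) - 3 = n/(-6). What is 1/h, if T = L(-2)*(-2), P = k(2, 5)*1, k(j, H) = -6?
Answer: 4031559/1203960590806 - 15*I*sqrt(6)/601980295403 ≈ 3.3486e-6 - 6.1036e-11*I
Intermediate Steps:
L(n) = 3 - n/6 (L(n) = 3 + n/(-6) = 3 + n*(-1/6) = 3 - n/6)
P = -6 (P = -6*1 = -6)
T = -20/3 (T = (3 - 1/6*(-2))*(-2) = (3 + 1/3)*(-2) = (10/3)*(-2) = -20/3 ≈ -6.6667)
U(b) = 20*sqrt(b)/9 (U(b) = -(-20)*sqrt(b)/9 = 20*sqrt(b)/9)
h = 298634 + 20*I*sqrt(6)/9 (h = 298634 + 20*sqrt(-6)/9 = 298634 + 20*(I*sqrt(6))/9 = 298634 + 20*I*sqrt(6)/9 ≈ 2.9863e+5 + 5.4433*I)
1/h = 1/(298634 + 20*I*sqrt(6)/9)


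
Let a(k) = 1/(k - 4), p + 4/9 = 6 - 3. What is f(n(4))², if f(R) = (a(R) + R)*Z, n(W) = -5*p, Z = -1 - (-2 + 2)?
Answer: 304362916/1846881 ≈ 164.80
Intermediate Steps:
p = 23/9 (p = -4/9 + (6 - 3) = -4/9 + 3 = 23/9 ≈ 2.5556)
Z = -1 (Z = -1 - 1*0 = -1 + 0 = -1)
a(k) = 1/(-4 + k)
n(W) = -115/9 (n(W) = -5*23/9 = -115/9)
f(R) = -R - 1/(-4 + R) (f(R) = (1/(-4 + R) + R)*(-1) = (R + 1/(-4 + R))*(-1) = -R - 1/(-4 + R))
f(n(4))² = ((-1 - 1*(-115/9)*(-4 - 115/9))/(-4 - 115/9))² = ((-1 - 1*(-115/9)*(-151/9))/(-151/9))² = (-9*(-1 - 17365/81)/151)² = (-9/151*(-17446/81))² = (17446/1359)² = 304362916/1846881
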